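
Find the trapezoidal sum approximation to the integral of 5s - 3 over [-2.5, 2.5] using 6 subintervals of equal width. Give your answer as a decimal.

-15

Δs = (2.5 − (-2.5))/6 = 5/6.
f(-2.5) = -15.5, f(-5/3) = -34/3, f(-5/6) = -43/6, f(0) = -3, f(5/6) = 7/6, f(5/3) = 16/3, f(2.5) = 9.5.
T_6 = (Δs/2)·[f(s_0) + 2f(s_1) + ... + 2f(s_{5}) + f(s_6)].
Sum = -15.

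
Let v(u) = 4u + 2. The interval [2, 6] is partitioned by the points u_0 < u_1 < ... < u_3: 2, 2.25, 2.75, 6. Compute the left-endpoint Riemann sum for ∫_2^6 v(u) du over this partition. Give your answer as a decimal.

Subinterval widths: 0.25, 0.5, 3.25.
Left endpoints: 2, 2.25, 2.75.
v(2) = 10, v(2.25) = 11, v(2.75) = 13.
Sum = Σ Δu_i · v(u_i).
Sum = 50.25.

50.25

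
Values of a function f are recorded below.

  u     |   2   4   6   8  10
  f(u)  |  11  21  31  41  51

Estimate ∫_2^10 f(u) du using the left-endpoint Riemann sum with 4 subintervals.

208

Δu = 2.
Sum = 2·[11 + 21 + 31 + 41] = 208.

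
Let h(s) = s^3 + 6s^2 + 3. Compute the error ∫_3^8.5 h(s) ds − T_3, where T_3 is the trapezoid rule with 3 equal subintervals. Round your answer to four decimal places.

-71.6337

Exact integral: ∫_3^8.5 h(s) ds = 2475.515625.
T_3 ≈ 2547.149306.
Error ≈ 2475.515625 − 2547.149306 ≈ -71.6337.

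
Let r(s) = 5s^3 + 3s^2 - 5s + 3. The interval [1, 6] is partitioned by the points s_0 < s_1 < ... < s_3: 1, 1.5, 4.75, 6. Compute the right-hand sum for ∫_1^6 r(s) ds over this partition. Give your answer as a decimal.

Subinterval widths: 0.5, 3.25, 1.25.
Right endpoints: 1.5, 4.75, 6.
r(1.5) = 19.125, r(4.75) = 582.796875, r(6) = 1161.
Sum = Σ Δs_i · r(s_i).
Sum = 3354.90234375.

3354.90234375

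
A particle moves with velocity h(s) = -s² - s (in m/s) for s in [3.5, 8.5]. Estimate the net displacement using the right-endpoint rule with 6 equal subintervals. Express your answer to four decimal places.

Δs = (8.5 − 3.5)/6 = 5/6.
Right endpoints: 13/3, 31/6, 6, 41/6, 23/3, 8.5.
h(13/3) = -208/9, h(31/6) = -1147/36, h(6) = -42, h(41/6) = -1927/36, h(23/3) = -598/9, h(8.5) = -80.75.
Sum = Δs · [h(13/3) + h(31/6) + h(6) + ...].
Sum ≈ -248.0787.

-248.0787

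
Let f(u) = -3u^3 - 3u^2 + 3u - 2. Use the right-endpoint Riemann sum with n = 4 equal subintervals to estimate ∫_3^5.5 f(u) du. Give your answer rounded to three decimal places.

Δu = (5.5 − 3)/4 = 0.625.
Right endpoints: 3.625, 4.25, 4.875, 5.5.
f(3.625) = -88807/512, f(4.25) = -273.734375, f(4.875) = -207997/512, f(5.5) = -575.375.
Sum = Δu · [f(3.625) + f(4.25) + f(4.875) + f(5.5)].
Sum ≈ -893.003.

-893.003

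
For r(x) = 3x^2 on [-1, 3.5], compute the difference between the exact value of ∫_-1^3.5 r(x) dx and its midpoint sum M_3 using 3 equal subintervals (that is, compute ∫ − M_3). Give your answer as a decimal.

Exact integral: ∫_-1^3.5 r(x) dx = 43.875.
M_3 = 41.34375.
Error = 43.875 − 41.34375 = 2.53125.

2.53125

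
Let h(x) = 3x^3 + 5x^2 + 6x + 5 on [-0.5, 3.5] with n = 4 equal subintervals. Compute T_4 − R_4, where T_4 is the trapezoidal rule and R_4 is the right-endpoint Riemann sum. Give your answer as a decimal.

-106.5

T_4 = 252.5.
R_4 = 359.
T_4 − R_4 = -106.5.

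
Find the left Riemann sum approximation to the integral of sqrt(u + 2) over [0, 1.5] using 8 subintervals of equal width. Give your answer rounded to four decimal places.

2.4366

Δu = (1.5 − 0)/8 = 0.1875.
Left endpoints: 0, 0.1875, 0.375, 0.5625, 0.75, 0.9375, 1.125, 1.3125.
f(0) ≈ 1.4142, f(0.1875) ≈ 1.4790, f(0.375) ≈ 1.5411, f(0.5625) ≈ 1.6008, f(0.75) ≈ 1.6583, f(0.9375) ≈ 1.7139, f(1.125) ≈ 1.7678, f(1.3125) ≈ 1.8200.
Sum = Δu · [f(0) + f(0.1875) + f(0.375) + ...].
Sum ≈ 2.4366.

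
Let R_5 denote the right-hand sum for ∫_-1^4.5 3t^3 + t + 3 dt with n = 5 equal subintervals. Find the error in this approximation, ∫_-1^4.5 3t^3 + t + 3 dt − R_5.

-172.500625

Exact integral: ∫_-1^4.5 f(t) dt = 332.921875.
R_5 = 505.4225.
Error = 332.921875 − 505.4225 = -172.500625.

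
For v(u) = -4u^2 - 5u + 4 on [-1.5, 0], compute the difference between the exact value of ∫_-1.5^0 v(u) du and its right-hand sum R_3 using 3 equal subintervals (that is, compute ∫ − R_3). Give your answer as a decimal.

-0.125

Exact integral: ∫_-1.5^0 v(u) du = 7.125.
R_3 = 7.25.
Error = 7.125 − 7.25 = -0.125.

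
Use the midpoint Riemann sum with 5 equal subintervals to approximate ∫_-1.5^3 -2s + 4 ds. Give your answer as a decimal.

Δs = (3 − (-1.5))/5 = 0.9.
Midpoints: -1.05, -0.15, 0.75, 1.65, 2.55.
f(-1.05) = 6.1, f(-0.15) = 4.3, f(0.75) = 2.5, f(1.65) = 0.7, f(2.55) = -1.1.
Sum = Δs · [f(-1.05) + f(-0.15) + f(0.75) + f(1.65) + f(2.55)].
Sum = 11.25.

11.25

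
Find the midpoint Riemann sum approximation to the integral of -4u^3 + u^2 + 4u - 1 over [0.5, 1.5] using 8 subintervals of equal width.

-0.90234375

Δu = (1.5 − 0.5)/8 = 0.125.
Midpoints: 0.5625, 0.6875, 0.8125, 0.9375, 1.0625, 1.1875, 1.3125, 1.4375.
f(0.5625) = 875/1024, f(0.6875) = 945/1024, f(0.8125) = 783/1024, f(0.9375) = 341/1024, f(1.0625) = -429/1024, f(1.1875) = -1575/1024, f(1.3125) = -3145/1024, f(1.4375) = -5187/1024.
Sum = Δu · [f(0.5625) + f(0.6875) + f(0.8125) + ...].
Sum = -0.90234375.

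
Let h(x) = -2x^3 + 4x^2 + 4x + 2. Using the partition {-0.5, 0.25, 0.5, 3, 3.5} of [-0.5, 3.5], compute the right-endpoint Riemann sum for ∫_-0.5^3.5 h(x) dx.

Subinterval widths: 0.75, 0.25, 2.5, 0.5.
Right endpoints: 0.25, 0.5, 3, 3.5.
h(0.25) = 3.21875, h(0.5) = 4.75, h(3) = -4, h(3.5) = -20.75.
Sum = Σ Δx_i · h(x_i).
Sum = -16.7734375.

-16.7734375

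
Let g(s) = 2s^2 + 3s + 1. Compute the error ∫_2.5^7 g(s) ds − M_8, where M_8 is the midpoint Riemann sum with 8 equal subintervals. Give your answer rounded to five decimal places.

0.23730

Exact integral: ∫_2.5^7 g(s) ds = 286.875.
M_8 ≈ 286.6376953.
Error ≈ 286.875 − 286.6376953 ≈ 0.23730.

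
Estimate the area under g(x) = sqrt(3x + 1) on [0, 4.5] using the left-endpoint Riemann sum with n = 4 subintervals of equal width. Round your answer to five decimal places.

10.36232

Δx = (4.5 − 0)/4 = 1.125.
Left endpoints: 0, 1.125, 2.25, 3.375.
g(0) ≈ 1.00000, g(1.125) ≈ 2.09165, g(2.25) ≈ 2.78388, g(3.375) ≈ 3.33542.
Sum = Δx · [g(0) + g(1.125) + g(2.25) + g(3.375)].
Sum ≈ 10.36232.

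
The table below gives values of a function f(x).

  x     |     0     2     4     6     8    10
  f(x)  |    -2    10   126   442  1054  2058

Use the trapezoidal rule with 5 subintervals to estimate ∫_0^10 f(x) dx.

Δx = 2.
T_5 = (2/2)·[(-2) + 2·10 + 2·126 + 2·442 + 2·1054 + 2058] = 5320.

5320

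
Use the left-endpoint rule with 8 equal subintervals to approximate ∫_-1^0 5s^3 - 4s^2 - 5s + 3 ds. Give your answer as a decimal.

2.63671875

Δs = (0 − (-1))/8 = 0.125.
Left endpoints: -1, -0.875, -0.75, -0.625, -0.5, -0.375, -0.25, -0.125.
f(-1) = -1, f(-0.875) = 493/512, f(-0.75) = 2.390625, f(-0.625) = 1711/512, f(-0.5) = 3.875, f(-0.375) = 2073/512, f(-0.25) = 3.921875, f(-0.125) = 1819/512.
Sum = Δs · [f(-1) + f(-0.875) + f(-0.75) + ...].
Sum = 2.63671875.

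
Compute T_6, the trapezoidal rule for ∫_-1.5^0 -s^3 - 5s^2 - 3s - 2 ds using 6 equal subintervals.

-4.02734375

Δs = (0 − (-1.5))/6 = 0.25.
f(-1.5) = -5.375, f(-1.25) = -4.109375, f(-1) = -3, f(-0.75) = -2.140625, f(-0.5) = -1.625, f(-0.25) = -1.546875, f(0) = -2.
T_6 = (Δs/2)·[f(s_0) + 2f(s_1) + ... + 2f(s_{5}) + f(s_6)].
Sum = -4.02734375.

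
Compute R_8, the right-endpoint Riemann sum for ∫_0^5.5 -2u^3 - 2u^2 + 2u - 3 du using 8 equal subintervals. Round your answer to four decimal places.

-694.1118

Δu = (5.5 − 0)/8 = 0.6875.
Right endpoints: 0.6875, 1.375, 2.0625, 2.75, 3.4375, 4.125, 4.8125, 5.5.
f(0.6875) = -6595/2048, f(1.375) = -9.23046875, f(2.0625) = -51057/2048, f(2.75) = -54.21875, f(3.4375) = -206839/2048, f(4.125) = -169.16015625, f(4.8125) = -537829/2048, f(5.5) = -385.25.
Sum = Δu · [f(0.6875) + f(1.375) + f(2.0625) + ...].
Sum ≈ -694.1118.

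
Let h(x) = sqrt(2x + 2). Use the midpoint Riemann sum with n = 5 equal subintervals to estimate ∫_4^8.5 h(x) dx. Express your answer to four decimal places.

17.0684

Δx = (8.5 − 4)/5 = 0.9.
Midpoints: 4.45, 5.35, 6.25, 7.15, 8.05.
h(4.45) ≈ 3.3015, h(5.35) ≈ 3.5637, h(6.25) ≈ 3.8079, h(7.15) ≈ 4.0373, h(8.05) ≈ 4.2544.
Sum = Δx · [h(4.45) + h(5.35) + h(6.25) + h(7.15) + h(8.05)].
Sum ≈ 17.0684.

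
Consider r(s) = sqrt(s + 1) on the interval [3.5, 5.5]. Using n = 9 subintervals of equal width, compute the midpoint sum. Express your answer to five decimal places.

4.68400

Δs = (5.5 − 3.5)/9 = 2/9.
Midpoints: 65/18, 23/6, 73/18, 77/18, 4.5, 85/18, 89/18, 31/6, 97/18.
r(65/18) ≈ 2.14735, r(23/6) ≈ 2.19848, r(73/18) ≈ 2.24846, r(77/18) ≈ 2.29734, r(4.5) ≈ 2.34521, r(85/18) ≈ 2.39212, r(89/18) ≈ 2.43812, r(31/6) ≈ 2.48328, r(97/18) ≈ 2.52763.
Sum = Δs · [r(65/18) + r(23/6) + r(73/18) + ...].
Sum ≈ 4.68400.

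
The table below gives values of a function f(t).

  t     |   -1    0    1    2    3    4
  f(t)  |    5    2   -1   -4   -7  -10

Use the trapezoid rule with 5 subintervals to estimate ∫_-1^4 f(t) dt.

-12.5

Δt = 1.
T_5 = (1/2)·[5 + 2·2 + 2·(-1) + 2·(-4) + 2·(-7) + (-10)] = -12.5.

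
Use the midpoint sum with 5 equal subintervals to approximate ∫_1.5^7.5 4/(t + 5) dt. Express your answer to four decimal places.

Δt = (7.5 − 1.5)/5 = 1.2.
Midpoints: 2.1, 3.3, 4.5, 5.7, 6.9.
f(2.1) = 40/71, f(3.3) = 40/83, f(4.5) = 8/19, f(5.7) = 40/107, f(6.9) = 40/119.
Sum = Δt · [f(2.1) + f(3.3) + f(4.5) + f(5.7) + f(6.9)].
Sum ≈ 2.6116.

2.6116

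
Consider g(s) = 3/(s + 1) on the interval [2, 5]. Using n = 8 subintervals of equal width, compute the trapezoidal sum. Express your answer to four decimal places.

2.0824

Δs = (5 − 2)/8 = 0.375.
g(2) = 1, g(2.375) = 8/9, g(2.75) = 0.8, g(3.125) = 8/11, g(3.5) = 2/3, g(3.875) = 8/13, g(4.25) = 4/7, g(4.625) = 8/15, g(5) = 0.5.
T_8 = (Δs/2)·[g(s_0) + 2g(s_1) + ... + 2g(s_{7}) + g(s_8)].
Sum ≈ 2.0824.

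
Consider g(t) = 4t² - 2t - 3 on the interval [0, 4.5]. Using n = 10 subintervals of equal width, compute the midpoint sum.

Δt = (4.5 − 0)/10 = 0.45.
Midpoints: 0.225, 0.675, 1.125, 1.575, 2.025, 2.475, 2.925, 3.375, 3.825, 4.275.
g(0.225) = -3.2475, g(0.675) = -2.5275, g(1.125) = -0.1875, g(1.575) = 3.7725, g(2.025) = 9.3525, g(2.475) = 16.5525, g(2.925) = 25.3725, g(3.375) = 35.8125, g(3.825) = 47.8725, g(4.275) = 61.5525.
Sum = Δt · [g(0.225) + g(0.675) + g(1.125) + ...].
Sum = 87.44625.

87.44625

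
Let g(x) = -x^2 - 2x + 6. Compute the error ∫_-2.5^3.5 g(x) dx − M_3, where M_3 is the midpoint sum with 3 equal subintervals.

-2

Exact integral: ∫_-2.5^3.5 g(x) dx = 10.5.
M_3 = 12.5.
Error = 10.5 − 12.5 = -2.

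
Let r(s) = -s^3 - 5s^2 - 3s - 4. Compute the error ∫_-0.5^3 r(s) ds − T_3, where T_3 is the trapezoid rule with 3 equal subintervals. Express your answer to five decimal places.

Exact integral: ∫_-0.5^3 r(s) ds ≈ -92.5677083.
T_3 ≈ -99.5150463.
Error ≈ -92.5677083 − (-99.5150463) ≈ 6.94734.

6.94734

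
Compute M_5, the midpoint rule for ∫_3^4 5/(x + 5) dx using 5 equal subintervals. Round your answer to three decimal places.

0.589

Δx = (4 − 3)/5 = 0.2.
Midpoints: 3.1, 3.3, 3.5, 3.7, 3.9.
f(3.1) = 50/81, f(3.3) = 50/83, f(3.5) = 10/17, f(3.7) = 50/87, f(3.9) = 50/89.
Sum = Δx · [f(3.1) + f(3.3) + f(3.5) + f(3.7) + f(3.9)].
Sum ≈ 0.589.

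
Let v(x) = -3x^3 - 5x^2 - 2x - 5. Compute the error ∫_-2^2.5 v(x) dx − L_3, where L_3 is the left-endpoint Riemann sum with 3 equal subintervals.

-56.109375

Exact integral: ∫_-2^2.5 v(x) dx = -81.421875.
L_3 = -25.3125.
Error = -81.421875 − (-25.3125) = -56.109375.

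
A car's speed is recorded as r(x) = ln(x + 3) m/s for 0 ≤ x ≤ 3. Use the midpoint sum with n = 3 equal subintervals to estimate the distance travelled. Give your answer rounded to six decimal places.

Δx = (3 − 0)/3 = 1.
Midpoints: 0.5, 1.5, 2.5.
r(0.5) ≈ 1.252763, r(1.5) ≈ 1.504077, r(2.5) ≈ 1.704748.
Sum = Δx · [r(0.5) + r(1.5) + r(2.5)].
Sum ≈ 4.461588.

4.461588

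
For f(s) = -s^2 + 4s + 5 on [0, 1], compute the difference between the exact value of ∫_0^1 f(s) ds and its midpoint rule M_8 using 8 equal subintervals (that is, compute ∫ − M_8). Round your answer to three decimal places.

-0.001

Exact integral: ∫_0^1 f(s) ds ≈ 6.66667.
M_8 = 6.66796875.
Error ≈ 6.66667 − 6.66796875 ≈ -0.001.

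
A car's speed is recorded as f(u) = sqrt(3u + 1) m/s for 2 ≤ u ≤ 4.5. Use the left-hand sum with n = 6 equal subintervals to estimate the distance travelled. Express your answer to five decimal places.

Δu = (4.5 − 2)/6 = 5/12.
Left endpoints: 2, 29/12, 17/6, 3.25, 11/3, 49/12.
f(2) ≈ 2.64575, f(29/12) ≈ 2.87228, f(17/6) ≈ 3.08221, f(3.25) ≈ 3.27872, f(11/3) ≈ 3.46410, f(49/12) ≈ 3.64005.
Sum = Δu · [f(2) + f(29/12) + f(17/6) + ...].
Sum ≈ 7.90963.

7.90963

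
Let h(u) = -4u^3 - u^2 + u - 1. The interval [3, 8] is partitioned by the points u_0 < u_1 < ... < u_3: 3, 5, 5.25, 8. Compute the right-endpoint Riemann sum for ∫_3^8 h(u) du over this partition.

Subinterval widths: 2, 0.25, 2.75.
Right endpoints: 5, 5.25, 8.
h(5) = -521, h(5.25) = -602.125, h(8) = -2105.
Sum = Σ Δu_i · h(u_i).
Sum = -6981.28125.

-6981.28125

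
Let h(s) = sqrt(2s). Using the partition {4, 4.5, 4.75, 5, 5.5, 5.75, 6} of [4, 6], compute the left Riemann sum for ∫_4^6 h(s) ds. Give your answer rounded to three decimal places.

Subinterval widths: 0.5, 0.25, 0.25, 0.5, 0.25, 0.25.
Left endpoints: 4, 4.5, 4.75, 5, 5.5, 5.75.
h(4) ≈ 2.828, h(4.5) ≈ 3.000, h(4.75) ≈ 3.082, h(5) ≈ 3.162, h(5.5) ≈ 3.317, h(5.75) ≈ 3.391.
Sum = Σ Δs_i · h(s_i).
Sum ≈ 6.193.

6.193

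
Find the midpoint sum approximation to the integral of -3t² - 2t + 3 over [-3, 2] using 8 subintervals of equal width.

Δt = (2 − (-3))/8 = 0.625.
Midpoints: -2.6875, -2.0625, -1.4375, -0.8125, -0.1875, 0.4375, 1.0625, 1.6875.
f(-2.6875) = -13.29296875, f(-2.0625) = -5.63671875, f(-1.4375) = -0.32421875, f(-0.8125) = 2.64453125, f(-0.1875) = 3.26953125, f(0.4375) = 1.55078125, f(1.0625) = -2.51171875, f(1.6875) = -8.91796875.
Sum = Δt · [f(-2.6875) + f(-2.0625) + f(-1.4375) + ...].
Sum = -14.51171875.

-14.51171875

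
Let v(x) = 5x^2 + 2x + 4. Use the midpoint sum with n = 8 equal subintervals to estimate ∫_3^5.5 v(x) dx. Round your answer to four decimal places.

263.4399

Δx = (5.5 − 3)/8 = 0.3125.
Midpoints: 3.15625, 3.46875, 3.78125, 4.09375, 4.40625, 4.71875, 5.03125, 5.34375.
v(3.15625) = 61565/1024, v(3.46875) = 72805/1024, v(3.78125) = 85045/1024, v(4.09375) = 98285/1024, v(4.40625) = 112525/1024, v(4.71875) = 127765/1024, v(5.03125) = 144005/1024, v(5.34375) = 161245/1024.
Sum = Δx · [v(3.15625) + v(3.46875) + v(3.78125) + ...].
Sum ≈ 263.4399.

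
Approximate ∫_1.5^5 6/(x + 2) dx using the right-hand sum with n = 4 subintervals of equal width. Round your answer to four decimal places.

3.8071

Δx = (5 − 1.5)/4 = 0.875.
Right endpoints: 2.375, 3.25, 4.125, 5.
f(2.375) = 48/35, f(3.25) = 8/7, f(4.125) = 48/49, f(5) = 6/7.
Sum = Δx · [f(2.375) + f(3.25) + f(4.125) + f(5)].
Sum ≈ 3.8071.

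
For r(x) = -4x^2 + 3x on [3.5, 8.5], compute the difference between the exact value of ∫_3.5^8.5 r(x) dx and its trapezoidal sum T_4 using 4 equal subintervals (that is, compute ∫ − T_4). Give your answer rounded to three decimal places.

Exact integral: ∫_3.5^8.5 r(x) dx ≈ -671.66667.
T_4 = -676.875.
Error ≈ -671.66667 − (-676.875) ≈ 5.208.

5.208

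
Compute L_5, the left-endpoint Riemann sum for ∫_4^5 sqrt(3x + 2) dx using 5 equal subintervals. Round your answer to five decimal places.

3.89720

Δx = (5 − 4)/5 = 0.2.
Left endpoints: 4, 4.2, 4.4, 4.6, 4.8.
f(4) ≈ 3.74166, f(4.2) ≈ 3.82099, f(4.4) ≈ 3.89872, f(4.6) ≈ 3.97492, f(4.8) ≈ 4.04969.
Sum = Δx · [f(4) + f(4.2) + f(4.4) + f(4.6) + f(4.8)].
Sum ≈ 3.89720.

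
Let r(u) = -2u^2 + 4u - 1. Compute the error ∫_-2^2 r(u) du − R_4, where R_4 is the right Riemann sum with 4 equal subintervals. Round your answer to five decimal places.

Exact integral: ∫_-2^2 r(u) du ≈ -14.6666667.
R_4 = -8.
Error ≈ -14.6666667 − (-8) ≈ -6.66667.

-6.66667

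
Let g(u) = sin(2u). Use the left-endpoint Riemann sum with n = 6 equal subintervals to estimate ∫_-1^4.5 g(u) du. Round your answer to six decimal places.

Δu = (4.5 − (-1))/6 = 11/12.
Left endpoints: -1, -1/12, 5/6, 1.75, 8/3, 43/12.
g(-1) ≈ -0.909297, g(-1/12) ≈ -0.165896, g(5/6) ≈ 0.995408, g(1.75) ≈ -0.350783, g(8/3) ≈ -0.813329, g(43/12) ≈ 0.772952.
Sum = Δu · [g(-1) + g(-1/12) + g(5/6) + ...].
Sum ≈ -0.431700.

-0.431700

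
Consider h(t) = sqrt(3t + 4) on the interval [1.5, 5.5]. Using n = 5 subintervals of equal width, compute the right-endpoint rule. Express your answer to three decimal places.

Δt = (5.5 − 1.5)/5 = 0.8.
Right endpoints: 2.3, 3.1, 3.9, 4.7, 5.5.
h(2.3) ≈ 3.302, h(3.1) ≈ 3.647, h(3.9) ≈ 3.962, h(4.7) ≈ 4.254, h(5.5) ≈ 4.528.
Sum = Δt · [h(2.3) + h(3.1) + h(3.9) + h(4.7) + h(5.5)].
Sum ≈ 15.754.

15.754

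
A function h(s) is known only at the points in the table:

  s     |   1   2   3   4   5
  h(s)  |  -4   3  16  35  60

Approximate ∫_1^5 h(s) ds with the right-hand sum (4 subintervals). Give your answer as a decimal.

Δs = 1.
Sum = 1·[3 + 16 + 35 + 60] = 114.

114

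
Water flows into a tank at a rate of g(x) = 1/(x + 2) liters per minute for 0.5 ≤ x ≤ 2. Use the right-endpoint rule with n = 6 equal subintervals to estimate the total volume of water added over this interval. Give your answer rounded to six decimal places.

Δx = (2 − 0.5)/6 = 0.25.
Right endpoints: 0.75, 1, 1.25, 1.5, 1.75, 2.
g(0.75) = 4/11, g(1) = 1/3, g(1.25) = 4/13, g(1.5) = 2/7, g(1.75) = 4/15, g(2) = 0.25.
Sum = Δx · [g(0.75) + g(1) + g(1.25) + ...].
Sum ≈ 0.451761.

0.451761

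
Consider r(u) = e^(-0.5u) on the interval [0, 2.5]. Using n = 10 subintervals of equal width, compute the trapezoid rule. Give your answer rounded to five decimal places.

1.42885

Δu = (2.5 − 0)/10 = 0.25.
r(0) ≈ 1.00000, r(0.25) ≈ 0.88250, r(0.5) ≈ 0.77880, r(0.75) ≈ 0.68729, r(1) ≈ 0.60653, r(1.25) ≈ 0.53526, r(1.5) ≈ 0.47237, r(1.75) ≈ 0.41686, r(2) ≈ 0.36788, r(2.25) ≈ 0.32465, r(2.5) ≈ 0.28650.
T_10 = (Δu/2)·[r(u_0) + 2r(u_1) + ... + 2r(u_{9}) + r(u_10)].
Sum ≈ 1.42885.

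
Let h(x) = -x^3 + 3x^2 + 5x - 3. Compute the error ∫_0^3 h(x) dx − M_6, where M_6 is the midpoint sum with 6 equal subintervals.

Exact integral: ∫_0^3 h(x) dx = 20.25.
M_6 = 20.34375.
Error = 20.25 − 20.34375 = -0.09375.

-0.09375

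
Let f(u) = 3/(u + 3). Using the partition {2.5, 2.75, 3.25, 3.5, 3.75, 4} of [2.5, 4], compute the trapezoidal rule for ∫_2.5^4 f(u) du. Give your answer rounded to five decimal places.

0.72390

Subinterval widths: 0.25, 0.5, 0.25, 0.25, 0.25.
f(2.5) = 6/11, f(2.75) = 12/23, f(3.25) = 0.48, f(3.5) = 6/13, f(3.75) = 4/9, f(4) = 3/7.
On each subinterval the trapezoid contributes (Δu_i/2)·[f(u_{i-1}) + f(u_i)].
Sum ≈ 0.72390.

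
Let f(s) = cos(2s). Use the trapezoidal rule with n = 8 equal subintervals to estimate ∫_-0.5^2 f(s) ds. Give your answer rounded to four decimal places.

0.0409

Δs = (2 − (-0.5))/8 = 0.3125.
f(-0.5) ≈ 0.5403, f(-0.1875) ≈ 0.9305, f(0.125) ≈ 0.9689, f(0.4375) ≈ 0.6410, f(0.75) ≈ 0.0707, f(1.0625) ≈ -0.5263, f(1.375) ≈ -0.9243, f(1.6875) ≈ -0.9729, f(2) ≈ -0.6536.
T_8 = (Δs/2)·[f(s_0) + 2f(s_1) + ... + 2f(s_{7}) + f(s_8)].
Sum ≈ 0.0409.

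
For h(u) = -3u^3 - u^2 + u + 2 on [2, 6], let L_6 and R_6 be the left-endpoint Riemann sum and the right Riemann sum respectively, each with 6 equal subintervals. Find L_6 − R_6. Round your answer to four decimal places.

L_6 ≈ -798.962963.
R_6 ≈ -1233.629630.
L_6 − R_6 ≈ 434.6667.

434.6667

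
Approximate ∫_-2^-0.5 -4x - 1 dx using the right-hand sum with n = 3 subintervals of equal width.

Δx = (-0.5 − (-2))/3 = 0.5.
Right endpoints: -1.5, -1, -0.5.
f(-1.5) = 5, f(-1) = 3, f(-0.5) = 1.
Sum = Δx · [f(-1.5) + f(-1) + f(-0.5)].
Sum = 4.5.

4.5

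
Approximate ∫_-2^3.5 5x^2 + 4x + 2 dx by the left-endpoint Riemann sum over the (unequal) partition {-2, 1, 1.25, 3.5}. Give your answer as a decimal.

Subinterval widths: 3, 0.25, 2.25.
Left endpoints: -2, 1, 1.25.
f(-2) = 14, f(1) = 11, f(1.25) = 14.8125.
Sum = Σ Δx_i · f(x_i).
Sum = 78.078125.

78.078125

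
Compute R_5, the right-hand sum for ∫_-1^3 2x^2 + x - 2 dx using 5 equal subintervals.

23.52

Δx = (3 − (-1))/5 = 0.8.
Right endpoints: -0.2, 0.6, 1.4, 2.2, 3.
f(-0.2) = -2.12, f(0.6) = -0.68, f(1.4) = 3.32, f(2.2) = 9.88, f(3) = 19.
Sum = Δx · [f(-0.2) + f(0.6) + f(1.4) + f(2.2) + f(3)].
Sum = 23.52.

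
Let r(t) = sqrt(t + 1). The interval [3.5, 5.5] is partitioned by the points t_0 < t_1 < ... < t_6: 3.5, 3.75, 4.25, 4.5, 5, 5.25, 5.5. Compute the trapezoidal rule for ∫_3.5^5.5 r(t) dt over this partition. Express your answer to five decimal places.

Subinterval widths: 0.25, 0.5, 0.25, 0.5, 0.25, 0.25.
r(3.5) ≈ 2.12132, r(3.75) ≈ 2.17945, r(4.25) ≈ 2.29129, r(4.5) ≈ 2.34521, r(5) ≈ 2.44949, r(5.25) ≈ 2.50000, r(5.5) ≈ 2.54951.
On each subinterval the trapezoid contributes (Δt_i/2)·[r(t_{i-1}) + r(t_i)].
Sum ≈ 4.68339.

4.68339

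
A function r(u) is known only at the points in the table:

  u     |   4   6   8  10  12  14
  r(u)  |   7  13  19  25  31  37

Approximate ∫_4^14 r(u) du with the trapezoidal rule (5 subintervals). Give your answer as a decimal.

220

Δu = 2.
T_5 = (2/2)·[7 + 2·13 + 2·19 + 2·25 + 2·31 + 37] = 220.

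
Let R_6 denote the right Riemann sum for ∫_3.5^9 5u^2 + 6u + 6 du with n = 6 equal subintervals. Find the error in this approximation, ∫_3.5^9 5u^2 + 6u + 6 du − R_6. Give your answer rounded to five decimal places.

-176.52836

Exact integral: ∫_3.5^9 f(u) du ≈ 1382.7916667.
R_6 ≈ 1559.3200231.
Error ≈ 1382.7916667 − 1559.3200231 ≈ -176.52836.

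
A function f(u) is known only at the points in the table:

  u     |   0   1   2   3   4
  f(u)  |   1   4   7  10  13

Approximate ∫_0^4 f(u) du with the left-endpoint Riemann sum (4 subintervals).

22

Δu = 1.
Sum = 1·[1 + 4 + 7 + 10] = 22.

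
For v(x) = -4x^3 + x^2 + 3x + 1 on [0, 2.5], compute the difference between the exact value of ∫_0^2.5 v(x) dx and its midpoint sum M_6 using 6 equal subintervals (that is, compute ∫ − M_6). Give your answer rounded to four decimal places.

-0.5064

Exact integral: ∫_0^2.5 v(x) dx ≈ -21.979167.
M_6 ≈ -21.472801.
Error ≈ -21.979167 − (-21.472801) ≈ -0.5064.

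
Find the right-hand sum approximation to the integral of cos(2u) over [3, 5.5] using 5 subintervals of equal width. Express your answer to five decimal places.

-0.56869

Δu = (5.5 − 3)/5 = 0.5.
Right endpoints: 3.5, 4, 4.5, 5, 5.5.
f(3.5) ≈ 0.75390, f(4) ≈ -0.14550, f(4.5) ≈ -0.91113, f(5) ≈ -0.83907, f(5.5) ≈ 0.00443.
Sum = Δu · [f(3.5) + f(4) + f(4.5) + f(5) + f(5.5)].
Sum ≈ -0.56869.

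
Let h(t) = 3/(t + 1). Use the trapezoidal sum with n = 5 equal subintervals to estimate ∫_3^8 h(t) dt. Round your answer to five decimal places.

Δt = (8 − 3)/5 = 1.
h(3) = 0.75, h(4) = 0.6, h(5) = 0.5, h(6) = 3/7, h(7) = 0.375, h(8) = 1/3.
T_5 = (Δt/2)·[h(t_0) + 2h(t_1) + ... + 2h(t_{4}) + h(t_5)].
Sum ≈ 2.44524.

2.44524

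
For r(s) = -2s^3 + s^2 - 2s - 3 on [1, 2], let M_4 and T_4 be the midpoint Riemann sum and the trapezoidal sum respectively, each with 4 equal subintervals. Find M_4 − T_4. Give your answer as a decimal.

M_4 = -11.125.
T_4 = -11.25.
M_4 − T_4 = 0.125.

0.125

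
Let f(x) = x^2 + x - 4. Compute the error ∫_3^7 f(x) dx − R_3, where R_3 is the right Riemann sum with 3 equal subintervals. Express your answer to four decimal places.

-30.5185

Exact integral: ∫_3^7 f(x) dx ≈ 109.333333.
R_3 ≈ 139.851852.
Error ≈ 109.333333 − 139.851852 ≈ -30.5185.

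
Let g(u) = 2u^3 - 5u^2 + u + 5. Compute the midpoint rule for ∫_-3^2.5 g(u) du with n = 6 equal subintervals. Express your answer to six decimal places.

Δu = (2.5 − (-3))/6 = 11/12.
Midpoints: -61/24, -1.625, -17/24, 5/24, 1.125, 49/24.
g(-61/24) = -433249/6912, g(-1.625) = -18.41015625, g(-17/24) = 7411/6912, g(5/24) = 34625/6912, g(1.125) = 2.64453125, g(49/24) = 22261/6912.
Sum = Δu · [g(-61/24) + g(-1.625) + g(-17/24) + ...].
Sum ≈ -63.382089.

-63.382089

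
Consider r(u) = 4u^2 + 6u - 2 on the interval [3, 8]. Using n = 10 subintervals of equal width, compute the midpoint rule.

Δu = (8 − 3)/10 = 0.5.
Midpoints: 3.25, 3.75, 4.25, 4.75, 5.25, 5.75, 6.25, 6.75, 7.25, 7.75.
r(3.25) = 59.75, r(3.75) = 76.75, r(4.25) = 95.75, r(4.75) = 116.75, r(5.25) = 139.75, r(5.75) = 164.75, r(6.25) = 191.75, r(6.75) = 220.75, r(7.25) = 251.75, r(7.75) = 284.75.
Sum = Δu · [r(3.25) + r(3.75) + r(4.25) + ...].
Sum = 801.25.

801.25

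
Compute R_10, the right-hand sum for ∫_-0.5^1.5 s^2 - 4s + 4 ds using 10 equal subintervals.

4.58

Δs = (1.5 − (-0.5))/10 = 0.2.
Right endpoints: -0.3, -0.1, 0.1, 0.3, 0.5, 0.7, 0.9, 1.1, 1.3, 1.5.
f(-0.3) = 5.29, f(-0.1) = 4.41, f(0.1) = 3.61, f(0.3) = 2.89, f(0.5) = 2.25, f(0.7) = 1.69, f(0.9) = 1.21, f(1.1) = 0.81, f(1.3) = 0.49, f(1.5) = 0.25.
Sum = Δs · [f(-0.3) + f(-0.1) + f(0.1) + ...].
Sum = 4.58.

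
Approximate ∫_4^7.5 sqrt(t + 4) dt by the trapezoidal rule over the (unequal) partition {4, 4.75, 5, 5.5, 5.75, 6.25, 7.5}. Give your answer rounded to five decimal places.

Subinterval widths: 0.75, 0.25, 0.5, 0.25, 0.5, 1.25.
f(4) ≈ 2.82843, f(4.75) ≈ 2.95804, f(5) ≈ 3.00000, f(5.5) ≈ 3.08221, f(5.75) ≈ 3.12250, f(6.25) ≈ 3.20156, f(7.5) ≈ 3.39116.
On each subinterval the trapezoid contributes (Δt_i/2)·[f(t_{i-1}) + f(t_i)].
Sum ≈ 10.91229.

10.91229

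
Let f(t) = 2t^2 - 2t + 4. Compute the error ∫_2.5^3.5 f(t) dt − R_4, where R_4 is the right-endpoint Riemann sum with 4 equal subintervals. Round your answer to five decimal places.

Exact integral: ∫_2.5^3.5 f(t) dt ≈ 16.1666667.
R_4 = 17.4375.
Error ≈ 16.1666667 − 17.4375 ≈ -1.27083.

-1.27083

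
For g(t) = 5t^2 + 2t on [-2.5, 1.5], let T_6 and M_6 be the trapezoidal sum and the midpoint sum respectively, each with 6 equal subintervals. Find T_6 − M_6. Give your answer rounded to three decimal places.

T_6 ≈ 29.14815.
M_6 ≈ 26.92593.
T_6 − M_6 ≈ 2.222.

2.222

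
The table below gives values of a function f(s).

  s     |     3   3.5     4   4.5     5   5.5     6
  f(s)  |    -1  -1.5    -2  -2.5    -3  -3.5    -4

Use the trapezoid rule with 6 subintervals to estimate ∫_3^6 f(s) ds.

-7.5

Δs = 0.5.
T_6 = (0.5/2)·[(-1) + 2·(-1.5) + 2·(-2) + 2·(-2.5) + 2·(-3) + 2·(-3.5) + (-4)] = -7.5.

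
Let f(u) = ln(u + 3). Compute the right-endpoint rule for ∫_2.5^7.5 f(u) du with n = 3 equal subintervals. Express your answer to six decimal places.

Δu = (7.5 − 2.5)/3 = 5/3.
Right endpoints: 25/6, 35/6, 7.5.
f(25/6) ≈ 1.969441, f(35/6) ≈ 2.178532, f(7.5) ≈ 2.351375.
Sum = Δu · [f(25/6) + f(35/6) + f(7.5)].
Sum ≈ 10.832247.

10.832247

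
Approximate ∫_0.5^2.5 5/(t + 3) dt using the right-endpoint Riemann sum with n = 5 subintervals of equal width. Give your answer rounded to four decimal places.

Δt = (2.5 − 0.5)/5 = 0.4.
Right endpoints: 0.9, 1.3, 1.7, 2.1, 2.5.
f(0.9) = 50/39, f(1.3) = 50/43, f(1.7) = 50/47, f(2.1) = 50/51, f(2.5) = 10/11.
Sum = Δt · [f(0.9) + f(1.3) + f(1.7) + f(2.1) + f(2.5)].
Sum ≈ 2.1593.

2.1593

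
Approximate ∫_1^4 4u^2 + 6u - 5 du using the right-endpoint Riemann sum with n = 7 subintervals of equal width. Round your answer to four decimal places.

Δu = (4 − 1)/7 = 3/7.
Right endpoints: 10/7, 13/7, 16/7, 19/7, 22/7, 25/7, 4.
f(10/7) = 575/49, f(13/7) = 977/49, f(16/7) = 1451/49, f(19/7) = 1997/49, f(22/7) = 2615/49, f(25/7) = 3305/49, f(4) = 83.
Sum = Δu · [f(10/7) + f(13/7) + f(16/7) + ...].
Sum ≈ 131.0816.

131.0816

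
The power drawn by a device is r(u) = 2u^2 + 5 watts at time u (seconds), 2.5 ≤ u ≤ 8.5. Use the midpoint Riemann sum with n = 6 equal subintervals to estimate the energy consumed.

Δu = (8.5 − 2.5)/6 = 1.
Midpoints: 3, 4, 5, 6, 7, 8.
r(3) = 23, r(4) = 37, r(5) = 55, r(6) = 77, r(7) = 103, r(8) = 133.
Sum = Δu · [r(3) + r(4) + r(5) + ...].
Sum = 428.

428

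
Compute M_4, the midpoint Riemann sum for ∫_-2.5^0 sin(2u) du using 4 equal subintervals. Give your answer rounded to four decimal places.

-0.3826

Δu = (0 − (-2.5))/4 = 0.625.
Midpoints: -2.1875, -1.5625, -0.9375, -0.3125.
f(-2.1875) ≈ 0.9436, f(-1.5625) ≈ -0.0166, f(-0.9375) ≈ -0.9541, f(-0.3125) ≈ -0.5851.
Sum = Δu · [f(-2.1875) + f(-1.5625) + f(-0.9375) + f(-0.3125)].
Sum ≈ -0.3826.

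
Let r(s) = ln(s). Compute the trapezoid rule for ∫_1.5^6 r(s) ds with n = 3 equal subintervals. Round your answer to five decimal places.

Δs = (6 − 1.5)/3 = 1.5.
r(1.5) ≈ 0.40547, r(3) ≈ 1.09861, r(4.5) ≈ 1.50408, r(6) ≈ 1.79176.
T_3 = (Δs/2)·[r(s_0) + 2r(s_1) + 2r(s_2) + r(s_3)].
Sum ≈ 5.55195.

5.55195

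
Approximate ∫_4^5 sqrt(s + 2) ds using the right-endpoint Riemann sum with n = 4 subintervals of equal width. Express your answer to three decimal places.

2.573

Δs = (5 − 4)/4 = 0.25.
Right endpoints: 4.25, 4.5, 4.75, 5.
f(4.25) ≈ 2.500, f(4.5) ≈ 2.550, f(4.75) ≈ 2.598, f(5) ≈ 2.646.
Sum = Δs · [f(4.25) + f(4.5) + f(4.75) + f(5)].
Sum ≈ 2.573.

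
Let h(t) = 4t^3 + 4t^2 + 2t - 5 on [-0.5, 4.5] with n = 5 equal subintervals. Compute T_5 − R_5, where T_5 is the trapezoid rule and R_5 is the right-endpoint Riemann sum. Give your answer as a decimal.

-227.5

T_5 = 550.
R_5 = 777.5.
T_5 − R_5 = -227.5.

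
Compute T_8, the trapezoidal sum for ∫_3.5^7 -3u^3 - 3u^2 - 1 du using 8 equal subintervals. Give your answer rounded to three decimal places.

-1997.439

Δu = (7 − 3.5)/8 = 0.4375.
f(3.5) = -166.375, f(3.9375) = -944749/4096, f(4.375) = -158537/512, f(4.8125) = -1658287/4096, f(5.25) = -517.796875, f(5.6875) = -2662297/4096, f(6.125) = -411083/512, f(6.5625) = -4006171/4096, f(7) = -1177.
T_8 = (Δu/2)·[f(u_0) + 2f(u_1) + ... + 2f(u_{7}) + f(u_8)].
Sum ≈ -1997.439.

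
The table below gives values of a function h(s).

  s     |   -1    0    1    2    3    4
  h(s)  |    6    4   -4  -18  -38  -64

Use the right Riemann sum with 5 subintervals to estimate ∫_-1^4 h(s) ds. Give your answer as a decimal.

Δs = 1.
Sum = 1·[4 + (-4) + (-18) + (-38) + (-64)] = -120.

-120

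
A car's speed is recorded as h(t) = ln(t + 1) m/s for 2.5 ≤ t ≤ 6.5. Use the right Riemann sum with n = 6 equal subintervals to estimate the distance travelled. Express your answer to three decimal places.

Δt = (6.5 − 2.5)/6 = 2/3.
Right endpoints: 19/6, 23/6, 4.5, 31/6, 35/6, 6.5.
h(19/6) ≈ 1.427, h(23/6) ≈ 1.576, h(4.5) ≈ 1.705, h(31/6) ≈ 1.819, h(35/6) ≈ 1.922, h(6.5) ≈ 2.015.
Sum = Δt · [h(19/6) + h(23/6) + h(4.5) + ...].
Sum ≈ 6.976.

6.976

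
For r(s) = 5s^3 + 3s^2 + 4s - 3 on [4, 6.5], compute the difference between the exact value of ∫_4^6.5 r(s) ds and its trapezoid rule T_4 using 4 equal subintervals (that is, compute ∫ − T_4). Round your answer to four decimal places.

-13.3057

Exact integral: ∫_4^6.5 r(s) ds = 2166.953125.
T_4 ≈ 2180.258789.
Error ≈ 2166.953125 − 2180.258789 ≈ -13.3057.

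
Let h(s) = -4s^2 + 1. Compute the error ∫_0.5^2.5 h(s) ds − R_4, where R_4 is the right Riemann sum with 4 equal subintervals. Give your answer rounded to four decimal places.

Exact integral: ∫_0.5^2.5 h(s) ds ≈ -18.666667.
R_4 = -25.
Error ≈ -18.666667 − (-25) ≈ 6.3333.

6.3333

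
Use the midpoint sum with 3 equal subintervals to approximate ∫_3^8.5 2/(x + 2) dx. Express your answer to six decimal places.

Δx = (8.5 − 3)/3 = 11/6.
Midpoints: 47/12, 5.75, 91/12.
f(47/12) = 24/71, f(5.75) = 8/31, f(91/12) = 24/115.
Sum = Δx · [f(47/12) + f(5.75) + f(91/12)].
Sum ≈ 1.475445.

1.475445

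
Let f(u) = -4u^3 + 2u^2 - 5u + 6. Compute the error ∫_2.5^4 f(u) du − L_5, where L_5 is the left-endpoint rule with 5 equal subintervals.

-26.3925

Exact integral: ∫_2.5^4 f(u) du = -200.0625.
L_5 = -173.67.
Error = -200.0625 − (-173.67) = -26.3925.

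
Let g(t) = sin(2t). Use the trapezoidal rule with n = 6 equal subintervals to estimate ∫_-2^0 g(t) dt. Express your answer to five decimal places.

Δt = (0 − (-2))/6 = 1/3.
g(-2) ≈ 0.75680, g(-5/3) ≈ 0.19057, g(-4/3) ≈ -0.45727, g(-1) ≈ -0.90930, g(-2/3) ≈ -0.97194, g(-1/3) ≈ -0.61837, g(0) ≈ 0.00000.
T_6 = (Δt/2)·[g(t_0) + 2g(t_1) + ... + 2g(t_{5}) + g(t_6)].
Sum ≈ -0.79597.

-0.79597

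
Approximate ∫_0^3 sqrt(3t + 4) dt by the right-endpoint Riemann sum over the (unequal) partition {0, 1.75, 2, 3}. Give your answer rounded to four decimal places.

9.7185

Subinterval widths: 1.75, 0.25, 1.
Right endpoints: 1.75, 2, 3.
f(1.75) ≈ 3.0414, f(2) ≈ 3.1623, f(3) ≈ 3.6056.
Sum = Σ Δt_i · f(t_i).
Sum ≈ 9.7185.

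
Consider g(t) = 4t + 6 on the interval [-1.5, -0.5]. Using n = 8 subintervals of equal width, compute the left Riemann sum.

Δt = (-0.5 − (-1.5))/8 = 0.125.
Left endpoints: -1.5, -1.375, -1.25, -1.125, -1, -0.875, -0.75, -0.625.
g(-1.5) = 0, g(-1.375) = 0.5, g(-1.25) = 1, g(-1.125) = 1.5, g(-1) = 2, g(-0.875) = 2.5, g(-0.75) = 3, g(-0.625) = 3.5.
Sum = Δt · [g(-1.5) + g(-1.375) + g(-1.25) + ...].
Sum = 1.75.

1.75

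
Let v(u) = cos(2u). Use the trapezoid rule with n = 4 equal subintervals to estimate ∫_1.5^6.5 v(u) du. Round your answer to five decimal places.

0.05795

Δu = (6.5 − 1.5)/4 = 1.25.
v(1.5) ≈ -0.98999, v(2.75) ≈ 0.70867, v(4) ≈ -0.14550, v(5.25) ≈ -0.47554, v(6.5) ≈ 0.90745.
T_4 = (Δu/2)·[v(u_0) + 2v(u_1) + 2v(u_2) + 2v(u_3) + v(u_4)].
Sum ≈ 0.05795.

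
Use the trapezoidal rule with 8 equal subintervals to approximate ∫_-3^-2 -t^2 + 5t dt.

-18.8359375

Δt = (-2 − (-3))/8 = 0.125.
f(-3) = -24, f(-2.875) = -22.640625, f(-2.75) = -21.3125, f(-2.625) = -20.015625, f(-2.5) = -18.75, f(-2.375) = -17.515625, f(-2.25) = -16.3125, f(-2.125) = -15.140625, f(-2) = -14.
T_8 = (Δt/2)·[f(t_0) + 2f(t_1) + ... + 2f(t_{7}) + f(t_8)].
Sum = -18.8359375.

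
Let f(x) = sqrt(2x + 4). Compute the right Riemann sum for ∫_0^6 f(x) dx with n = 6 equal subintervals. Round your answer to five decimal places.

Δx = (6 − 0)/6 = 1.
Right endpoints: 1, 2, 3, 4, 5, 6.
f(1) ≈ 2.44949, f(2) ≈ 2.82843, f(3) ≈ 3.16228, f(4) ≈ 3.46410, f(5) ≈ 3.74166, f(6) ≈ 4.00000.
Sum = Δx · [f(1) + f(2) + f(3) + ...].
Sum ≈ 19.64595.

19.64595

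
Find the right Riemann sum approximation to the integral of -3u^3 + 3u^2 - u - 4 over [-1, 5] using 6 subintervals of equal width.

-549

Δu = (5 − (-1))/6 = 1.
Right endpoints: 0, 1, 2, 3, 4, 5.
f(0) = -4, f(1) = -5, f(2) = -18, f(3) = -61, f(4) = -152, f(5) = -309.
Sum = Δu · [f(0) + f(1) + f(2) + ...].
Sum = -549.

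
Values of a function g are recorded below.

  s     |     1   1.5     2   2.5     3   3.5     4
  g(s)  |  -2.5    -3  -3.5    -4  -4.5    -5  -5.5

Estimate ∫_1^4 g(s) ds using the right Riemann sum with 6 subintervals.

Δs = 0.5.
Sum = 0.5·[(-3) + (-3.5) + (-4) + (-4.5) + (-5) + (-5.5)] = -12.75.

-12.75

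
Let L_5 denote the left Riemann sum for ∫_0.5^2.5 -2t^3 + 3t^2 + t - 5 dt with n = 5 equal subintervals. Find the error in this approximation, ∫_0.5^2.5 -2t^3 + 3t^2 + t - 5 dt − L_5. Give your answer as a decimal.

-1.88

Exact integral: ∫_0.5^2.5 f(t) dt = -11.
L_5 = -9.12.
Error = -11 − (-9.12) = -1.88.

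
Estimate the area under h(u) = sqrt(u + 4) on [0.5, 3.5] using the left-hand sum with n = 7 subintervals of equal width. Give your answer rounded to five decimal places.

Δu = (3.5 − 0.5)/7 = 3/7.
Left endpoints: 0.5, 13/14, 19/14, 25/14, 31/14, 37/14, 43/14.
h(0.5) ≈ 2.12132, h(13/14) ≈ 2.22004, h(19/14) ≈ 2.31455, h(25/14) ≈ 2.40535, h(31/14) ≈ 2.49285, h(37/14) ≈ 2.57737, h(43/14) ≈ 2.65922.
Sum = Δu · [h(0.5) + h(13/14) + h(19/14) + ...].
Sum ≈ 7.19601.

7.19601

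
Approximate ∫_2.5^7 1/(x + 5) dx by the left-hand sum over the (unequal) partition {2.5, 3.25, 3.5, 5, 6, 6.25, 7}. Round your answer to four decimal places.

0.4962

Subinterval widths: 0.75, 0.25, 1.5, 1, 0.25, 0.75.
Left endpoints: 2.5, 3.25, 3.5, 5, 6, 6.25.
f(2.5) = 2/15, f(3.25) = 4/33, f(3.5) = 2/17, f(5) = 0.1, f(6) = 1/11, f(6.25) = 4/45.
Sum = Σ Δx_i · f(x_i).
Sum ≈ 0.4962.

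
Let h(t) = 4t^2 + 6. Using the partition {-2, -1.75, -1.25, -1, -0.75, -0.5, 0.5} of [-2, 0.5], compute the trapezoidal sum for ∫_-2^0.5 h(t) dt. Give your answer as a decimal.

Subinterval widths: 0.25, 0.5, 0.25, 0.25, 0.25, 1.
h(-2) = 22, h(-1.75) = 18.25, h(-1.25) = 12.25, h(-1) = 10, h(-0.75) = 8.25, h(-0.5) = 7, h(0.5) = 7.
On each subinterval the trapezoid contributes (Δt_i/2)·[h(t_{i-1}) + h(t_i)].
Sum = 26.625.

26.625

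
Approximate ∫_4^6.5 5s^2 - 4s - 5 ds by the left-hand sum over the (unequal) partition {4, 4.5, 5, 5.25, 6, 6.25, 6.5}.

Subinterval widths: 0.5, 0.5, 0.25, 0.75, 0.25, 0.25.
Left endpoints: 4, 4.5, 5, 5.25, 6, 6.25.
f(4) = 59, f(4.5) = 78.25, f(5) = 100, f(5.25) = 111.8125, f(6) = 151, f(6.25) = 165.3125.
Sum = Σ Δs_i · f(s_i).
Sum = 256.5625.

256.5625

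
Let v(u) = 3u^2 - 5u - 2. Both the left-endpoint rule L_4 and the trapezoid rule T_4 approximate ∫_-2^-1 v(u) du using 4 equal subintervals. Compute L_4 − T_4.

L_4 = 14.28125.
T_4 = 12.53125.
L_4 − T_4 = 1.75.

1.75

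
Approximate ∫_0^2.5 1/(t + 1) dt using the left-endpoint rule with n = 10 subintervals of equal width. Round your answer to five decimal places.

1.34680

Δt = (2.5 − 0)/10 = 0.25.
Left endpoints: 0, 0.25, 0.5, 0.75, 1, 1.25, 1.5, 1.75, 2, 2.25.
f(0) = 1, f(0.25) = 0.8, f(0.5) = 2/3, f(0.75) = 4/7, f(1) = 0.5, f(1.25) = 4/9, f(1.5) = 0.4, f(1.75) = 4/11, f(2) = 1/3, f(2.25) = 4/13.
Sum = Δt · [f(0) + f(0.25) + f(0.5) + ...].
Sum ≈ 1.34680.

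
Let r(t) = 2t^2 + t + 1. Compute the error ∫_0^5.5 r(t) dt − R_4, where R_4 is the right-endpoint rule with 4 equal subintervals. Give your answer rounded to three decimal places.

-48.841

Exact integral: ∫_0^5.5 r(t) dt ≈ 131.54167.
R_4 = 180.3828125.
Error ≈ 131.54167 − 180.3828125 ≈ -48.841.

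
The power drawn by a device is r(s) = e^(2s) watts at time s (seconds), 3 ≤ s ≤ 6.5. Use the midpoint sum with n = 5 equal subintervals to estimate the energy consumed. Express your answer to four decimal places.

Δs = (6.5 − 3)/5 = 0.7.
Midpoints: 3.35, 4.05, 4.75, 5.45, 6.15.
r(3.35) ≈ 812.4058, r(4.05) ≈ 3294.4681, r(4.75) ≈ 13359.7268, r(5.45) ≈ 54176.3638, r(6.15) ≈ 219695.9887.
Sum = Δs · [r(3.35) + r(4.05) + r(4.75) + r(5.45) + r(6.15)].
Sum ≈ 203937.2672.

203937.2672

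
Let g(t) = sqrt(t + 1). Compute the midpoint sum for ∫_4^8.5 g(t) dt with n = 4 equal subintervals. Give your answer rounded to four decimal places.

Δt = (8.5 − 4)/4 = 1.125.
Midpoints: 4.5625, 5.6875, 6.8125, 7.9375.
g(4.5625) ≈ 2.3585, g(5.6875) ≈ 2.5860, g(6.8125) ≈ 2.7951, g(7.9375) ≈ 2.9896.
Sum = Δt · [g(4.5625) + g(5.6875) + g(6.8125) + g(7.9375)].
Sum ≈ 12.0703.

12.0703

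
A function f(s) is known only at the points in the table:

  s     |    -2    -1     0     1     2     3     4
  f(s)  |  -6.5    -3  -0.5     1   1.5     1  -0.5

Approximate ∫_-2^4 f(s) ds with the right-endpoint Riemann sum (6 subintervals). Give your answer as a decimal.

-0.5

Δs = 1.
Sum = 1·[(-3) + (-0.5) + 1 + 1.5 + 1 + (-0.5)] = -0.5.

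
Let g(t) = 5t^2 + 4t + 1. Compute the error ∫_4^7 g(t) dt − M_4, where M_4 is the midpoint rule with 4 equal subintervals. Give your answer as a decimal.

0.703125

Exact integral: ∫_4^7 g(t) dt = 534.
M_4 = 533.296875.
Error = 534 − 533.296875 = 0.703125.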